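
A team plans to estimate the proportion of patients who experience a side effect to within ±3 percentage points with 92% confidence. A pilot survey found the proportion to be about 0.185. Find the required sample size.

514

For a proportion with margin E = 0.03 at 92% confidence, z = 1.751.
n = p̂(1−p̂)(z/E)² = 0.185 × 0.815 × (1.751/0.03)² = 513.64
Round up: n = 514.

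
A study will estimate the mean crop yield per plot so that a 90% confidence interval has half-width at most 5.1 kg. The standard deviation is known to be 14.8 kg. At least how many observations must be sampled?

For a mean, the margin of error is E = z·σ/√n, so n = (zσ/E)².
At 90% confidence, z = 1.645.
n = (1.645 × 14.8 / 5.1)² = 22.79
Round up: n = 23.

23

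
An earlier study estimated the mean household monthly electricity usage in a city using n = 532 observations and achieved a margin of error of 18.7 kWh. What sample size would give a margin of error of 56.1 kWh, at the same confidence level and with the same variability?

Margin of error scales as 1/√n, so n₂ = n₁·(E₁/E₂)².
n₂ = 532 × (18.7/56.1)² = 532 × 0.1111 = 59.11
Round up: n₂ = 60.

60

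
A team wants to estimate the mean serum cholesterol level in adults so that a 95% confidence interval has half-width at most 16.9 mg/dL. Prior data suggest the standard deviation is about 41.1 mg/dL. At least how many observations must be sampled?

23

For a mean, the margin of error is E = z·σ/√n, so n = (zσ/E)².
At 95% confidence, z = 1.960.
n = (1.960 × 41.1 / 16.9)² = 22.72
Round up: n = 23.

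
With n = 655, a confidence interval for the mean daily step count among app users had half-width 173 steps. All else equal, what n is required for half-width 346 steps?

Margin of error scales as 1/√n, so n₂ = n₁·(E₁/E₂)².
n₂ = 655 × (173/346)² = 655 × 0.25 = 163.75
Round up: n₂ = 164.

164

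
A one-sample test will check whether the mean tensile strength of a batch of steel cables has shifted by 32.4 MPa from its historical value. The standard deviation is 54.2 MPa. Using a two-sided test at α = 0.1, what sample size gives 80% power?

For a one-sample z-test, n = ((z_{α/2} + z_β)·σ/δ)².
z_{α/2} = 1.645 (two-sided α = 0.1); z_β = 0.842 (power 80% → β = 0.2).
n = (2.487 × 54.2 / 32.4)² = 17.31
Round up: n = 18.

18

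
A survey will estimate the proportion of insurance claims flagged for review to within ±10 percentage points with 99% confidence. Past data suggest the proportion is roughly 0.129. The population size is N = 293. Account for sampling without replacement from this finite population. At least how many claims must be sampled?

For a proportion with margin E = 0.1 at 99% confidence, z = 2.576.
n = p̂(1−p̂)(z/E)² = 0.129 × 0.871 × (2.576/0.1)² = 74.56 — call this n₀.
Finite-population correction with N = 293: n = n₀ / (1 + (n₀−1)/N) = 74.56 / 1.251 = 59.60
Round up: n = 60.

60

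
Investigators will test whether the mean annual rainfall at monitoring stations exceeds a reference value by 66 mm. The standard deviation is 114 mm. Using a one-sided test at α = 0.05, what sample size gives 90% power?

For a one-sample z-test, n = ((z_α + z_β)·σ/δ)².
z_α = 1.645 (one-sided α = 0.05); z_β = 1.282 (power 90% → β = 0.1).
n = (2.927 × 114 / 66)² = 25.56
Round up: n = 26.

26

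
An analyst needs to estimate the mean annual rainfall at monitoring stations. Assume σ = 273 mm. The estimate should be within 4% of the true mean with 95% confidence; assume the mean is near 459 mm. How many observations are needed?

850

For a mean, the margin of error is E = z·σ/√n, so n = (zσ/E)².
At 95% confidence, z = 1.960.
E = 4% of 459 = 18.36 mm.
n = (1.960 × 273 / 18.36)² = 849.36
Round up: n = 850.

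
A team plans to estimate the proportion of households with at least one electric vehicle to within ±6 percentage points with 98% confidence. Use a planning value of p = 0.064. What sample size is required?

For a proportion with margin E = 0.06 at 98% confidence, z = 2.326.
n = p̂(1−p̂)(z/E)² = 0.064 × 0.936 × (2.326/0.06)² = 90.03
Round up: n = 91.

91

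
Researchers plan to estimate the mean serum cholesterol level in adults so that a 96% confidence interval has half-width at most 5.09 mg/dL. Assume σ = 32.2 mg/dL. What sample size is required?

169

For a mean, the margin of error is E = z·σ/√n, so n = (zσ/E)².
At 96% confidence, z = 2.054.
n = (2.054 × 32.2 / 5.09)² = 168.84
Round up: n = 169.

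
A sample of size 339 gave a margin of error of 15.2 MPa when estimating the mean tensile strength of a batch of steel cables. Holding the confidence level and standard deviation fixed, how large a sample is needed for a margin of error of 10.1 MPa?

Margin of error scales as 1/√n, so n₂ = n₁·(E₁/E₂)².
n₂ = 339 × (15.2/10.1)² = 339 × 2.265 = 767.84
Round up: n₂ = 768.

768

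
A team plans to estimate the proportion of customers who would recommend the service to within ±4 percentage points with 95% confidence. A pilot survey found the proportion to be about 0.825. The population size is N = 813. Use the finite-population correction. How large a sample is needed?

244

For a proportion with margin E = 0.04 at 95% confidence, z = 1.960.
n = p̂(1−p̂)(z/E)² = 0.825 × 0.175 × (1.960/0.04)² = 346.64 — call this n₀.
Finite-population correction with N = 813: n = n₀ / (1 + (n₀−1)/N) = 346.64 / 1.425 = 243.26
Round up: n = 244.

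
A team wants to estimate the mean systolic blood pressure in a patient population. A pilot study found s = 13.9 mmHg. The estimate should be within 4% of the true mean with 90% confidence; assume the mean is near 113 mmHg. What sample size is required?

For a mean, the margin of error is E = z·σ/√n, so n = (zσ/E)².
At 90% confidence, z = 1.645.
E = 4% of 113 = 4.52 mmHg.
n = (1.645 × 13.9 / 4.52)² = 25.59
Round up: n = 26.

26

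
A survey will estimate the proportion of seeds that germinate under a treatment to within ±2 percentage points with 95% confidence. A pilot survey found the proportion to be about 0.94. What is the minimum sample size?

For a proportion with margin E = 0.02 at 95% confidence, z = 1.960.
n = p̂(1−p̂)(z/E)² = 0.94 × 0.06 × (1.960/0.02)² = 541.67
Round up: n = 542.

542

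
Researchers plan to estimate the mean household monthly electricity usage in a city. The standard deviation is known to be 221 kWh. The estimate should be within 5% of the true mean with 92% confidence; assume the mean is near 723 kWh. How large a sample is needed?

For a mean, the margin of error is E = z·σ/√n, so n = (zσ/E)².
At 92% confidence, z = 1.751.
E = 5% of 723 = 36.15 kWh.
n = (1.751 × 221 / 36.15)² = 114.59
Round up: n = 115.

n = 115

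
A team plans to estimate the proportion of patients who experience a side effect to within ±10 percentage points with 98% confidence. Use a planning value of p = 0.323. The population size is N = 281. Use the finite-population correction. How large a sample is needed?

n = 84

For a proportion with margin E = 0.1 at 98% confidence, z = 2.326.
n = p̂(1−p̂)(z/E)² = 0.323 × 0.677 × (2.326/0.1)² = 118.31 — call this n₀.
Finite-population correction with N = 281: n = n₀ / (1 + (n₀−1)/N) = 118.31 / 1.417 = 83.49
Round up: n = 84.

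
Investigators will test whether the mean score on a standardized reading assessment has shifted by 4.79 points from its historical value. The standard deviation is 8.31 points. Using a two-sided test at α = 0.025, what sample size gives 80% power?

For a one-sample z-test, n = ((z_{α/2} + z_β)·σ/δ)².
z_{α/2} = 2.241 (two-sided α = 0.025); z_β = 0.842 (power 80% → β = 0.2).
n = (3.083 × 8.31 / 4.79)² = 28.61
Round up: n = 29.

n = 29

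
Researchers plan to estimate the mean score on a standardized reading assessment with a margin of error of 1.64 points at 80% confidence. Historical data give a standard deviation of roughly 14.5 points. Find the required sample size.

For a mean, the margin of error is E = z·σ/√n, so n = (zσ/E)².
At 80% confidence, z = 1.282.
n = (1.282 × 14.5 / 1.64)² = 128.48
Round up: n = 129.

129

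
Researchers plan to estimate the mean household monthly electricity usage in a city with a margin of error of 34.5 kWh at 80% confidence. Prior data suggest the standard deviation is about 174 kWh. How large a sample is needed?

For a mean, the margin of error is E = z·σ/√n, so n = (zσ/E)².
At 80% confidence, z = 1.282.
n = (1.282 × 174 / 34.5)² = 41.81
Round up: n = 42.

n = 42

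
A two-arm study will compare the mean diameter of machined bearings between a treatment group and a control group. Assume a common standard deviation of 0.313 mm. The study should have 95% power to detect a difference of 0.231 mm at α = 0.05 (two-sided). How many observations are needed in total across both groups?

96 total

For two equal groups, n per group = 2·((z_{α/2} + z_β)·σ/δ)².
z_{α/2} = 1.960; z_β = 1.645 (power 95%).
n = 2 × (3.605 × 0.313 / 0.231)² = 2 × 23.86 = 47.72
Round up: n = 48 per group.
Total across both groups: 2 × 48 = 96.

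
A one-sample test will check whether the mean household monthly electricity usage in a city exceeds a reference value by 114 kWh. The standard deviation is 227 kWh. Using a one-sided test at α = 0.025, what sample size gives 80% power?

For a one-sample z-test, n = ((z_α + z_β)·σ/δ)².
z_α = 1.960 (one-sided α = 0.025); z_β = 0.842 (power 80% → β = 0.2).
n = (2.802 × 227 / 114)² = 31.13
Round up: n = 32.

32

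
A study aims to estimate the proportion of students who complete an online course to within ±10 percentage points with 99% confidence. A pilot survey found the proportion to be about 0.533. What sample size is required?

For a proportion with margin E = 0.1 at 99% confidence, z = 2.576.
n = p̂(1−p̂)(z/E)² = 0.533 × 0.467 × (2.576/0.1)² = 165.17
Round up: n = 166.

n = 166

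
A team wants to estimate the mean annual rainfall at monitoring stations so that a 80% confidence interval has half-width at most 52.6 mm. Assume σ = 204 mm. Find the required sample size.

n = 25

For a mean, the margin of error is E = z·σ/√n, so n = (zσ/E)².
At 80% confidence, z = 1.282.
n = (1.282 × 204 / 52.6)² = 24.72
Round up: n = 25.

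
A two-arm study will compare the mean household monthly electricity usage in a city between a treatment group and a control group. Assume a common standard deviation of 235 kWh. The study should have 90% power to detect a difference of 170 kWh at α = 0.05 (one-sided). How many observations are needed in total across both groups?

For two equal groups, n per group = 2·((z_α + z_β)·σ/δ)².
z_α = 1.645; z_β = 1.282 (power 90%).
n = 2 × (2.927 × 235 / 170)² = 2 × 16.37 = 32.74
Round up: n = 33 per group.
Total across both groups: 2 × 33 = 66.

66 total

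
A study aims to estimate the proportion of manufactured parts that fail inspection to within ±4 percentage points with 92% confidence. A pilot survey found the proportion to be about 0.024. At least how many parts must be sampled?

n = 45

For a proportion with margin E = 0.04 at 92% confidence, z = 1.751.
n = p̂(1−p̂)(z/E)² = 0.024 × 0.976 × (1.751/0.04)² = 44.89
Round up: n = 45.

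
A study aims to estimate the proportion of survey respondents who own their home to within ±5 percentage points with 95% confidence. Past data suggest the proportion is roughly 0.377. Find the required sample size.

For a proportion with margin E = 0.05 at 95% confidence, z = 1.960.
n = p̂(1−p̂)(z/E)² = 0.377 × 0.623 × (1.960/0.05)² = 360.91
Round up: n = 361.

n = 361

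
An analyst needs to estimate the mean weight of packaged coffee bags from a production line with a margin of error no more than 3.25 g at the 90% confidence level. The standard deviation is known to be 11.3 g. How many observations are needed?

For a mean, the margin of error is E = z·σ/√n, so n = (zσ/E)².
At 90% confidence, z = 1.645.
n = (1.645 × 11.3 / 3.25)² = 32.71
Round up: n = 33.

33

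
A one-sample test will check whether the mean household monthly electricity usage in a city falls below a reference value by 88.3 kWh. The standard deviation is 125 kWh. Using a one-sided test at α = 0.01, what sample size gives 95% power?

For a one-sample z-test, n = ((z_α + z_β)·σ/δ)².
z_α = 2.326 (one-sided α = 0.01); z_β = 1.645 (power 95% → β = 0.05).
n = (3.971 × 125 / 88.3)² = 31.60
Round up: n = 32.

32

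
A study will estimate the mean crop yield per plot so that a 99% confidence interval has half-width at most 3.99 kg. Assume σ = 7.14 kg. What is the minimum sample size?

22

For a mean, the margin of error is E = z·σ/√n, so n = (zσ/E)².
At 99% confidence, z = 2.576.
n = (2.576 × 7.14 / 3.99)² = 21.25
Round up: n = 22.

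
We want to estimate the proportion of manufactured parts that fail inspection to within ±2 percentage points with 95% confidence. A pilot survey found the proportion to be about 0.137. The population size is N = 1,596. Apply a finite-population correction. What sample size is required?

For a proportion with margin E = 0.02 at 95% confidence, z = 1.960.
n = p̂(1−p̂)(z/E)² = 0.137 × 0.863 × (1.960/0.02)² = 1135.49 — call this n₀.
Finite-population correction with N = 1,596: n = n₀ / (1 + (n₀−1)/N) = 1135.49 / 1.711 = 663.64
Round up: n = 664.

664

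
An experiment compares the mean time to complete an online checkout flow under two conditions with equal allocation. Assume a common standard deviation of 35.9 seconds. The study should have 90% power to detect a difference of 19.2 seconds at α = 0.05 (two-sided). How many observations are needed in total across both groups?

148 total

For two equal groups, n per group = 2·((z_{α/2} + z_β)·σ/δ)².
z_{α/2} = 1.960; z_β = 1.282 (power 90%).
n = 2 × (3.242 × 35.9 / 19.2)² = 2 × 36.75 = 73.50
Round up: n = 74 per group.
Total across both groups: 2 × 74 = 148.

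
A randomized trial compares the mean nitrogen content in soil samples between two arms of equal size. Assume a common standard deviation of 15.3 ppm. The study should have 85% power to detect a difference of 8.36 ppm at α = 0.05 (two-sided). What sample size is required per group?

For two equal groups, n per group = 2·((z_{α/2} + z_β)·σ/δ)².
z_{α/2} = 1.960; z_β = 1.036 (power 85%).
n = 2 × (2.996 × 15.3 / 8.36)² = 2 × 30.06 = 60.12
Round up: n = 61 per group.

61 per group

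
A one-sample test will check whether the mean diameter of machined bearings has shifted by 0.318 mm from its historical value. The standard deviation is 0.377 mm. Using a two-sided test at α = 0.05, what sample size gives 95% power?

For a one-sample z-test, n = ((z_{α/2} + z_β)·σ/δ)².
z_{α/2} = 1.960 (two-sided α = 0.05); z_β = 1.645 (power 95% → β = 0.05).
n = (3.605 × 0.377 / 0.318)² = 18.27
Round up: n = 19.

19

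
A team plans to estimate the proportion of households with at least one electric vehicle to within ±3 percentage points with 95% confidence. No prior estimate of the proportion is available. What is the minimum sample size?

1068

For a proportion with margin E = 0.03 at 95% confidence, z = 1.960.
With no prior estimate, use p = 0.5, which maximizes p(1−p) at 0.25.
n = 0.25 × (z/E)² = 0.25 × (1.960/0.03)² = 1067.11
Round up: n = 1068.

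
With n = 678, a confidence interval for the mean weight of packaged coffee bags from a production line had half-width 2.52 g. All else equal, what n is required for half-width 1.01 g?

Margin of error scales as 1/√n, so n₂ = n₁·(E₁/E₂)².
n₂ = 678 × (2.52/1.01)² = 678 × 6.225 = 4220.55
Round up: n₂ = 4221.

4221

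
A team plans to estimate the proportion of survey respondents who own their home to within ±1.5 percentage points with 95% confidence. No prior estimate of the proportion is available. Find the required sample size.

4269

For a proportion with margin E = 0.015 at 95% confidence, z = 1.960.
With no prior estimate, use p = 0.5, which maximizes p(1−p) at 0.25.
n = 0.25 × (z/E)² = 0.25 × (1.960/0.015)² = 4268.44
Round up: n = 4269.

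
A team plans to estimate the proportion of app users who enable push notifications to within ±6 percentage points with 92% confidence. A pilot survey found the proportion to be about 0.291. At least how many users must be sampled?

For a proportion with margin E = 0.06 at 92% confidence, z = 1.751.
n = p̂(1−p̂)(z/E)² = 0.291 × 0.709 × (1.751/0.06)² = 175.72
Round up: n = 176.

176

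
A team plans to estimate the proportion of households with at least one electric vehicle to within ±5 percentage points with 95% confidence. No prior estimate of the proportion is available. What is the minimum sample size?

For a proportion with margin E = 0.05 at 95% confidence, z = 1.960.
With no prior estimate, use p = 0.5, which maximizes p(1−p) at 0.25.
n = 0.25 × (z/E)² = 0.25 × (1.960/0.05)² = 384.16
Round up: n = 385.

385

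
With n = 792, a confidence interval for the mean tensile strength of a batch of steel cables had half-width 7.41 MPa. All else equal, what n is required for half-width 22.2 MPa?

89

Margin of error scales as 1/√n, so n₂ = n₁·(E₁/E₂)².
n₂ = 792 × (7.41/22.2)² = 792 × 0.1114 = 88.23
Round up: n₂ = 89.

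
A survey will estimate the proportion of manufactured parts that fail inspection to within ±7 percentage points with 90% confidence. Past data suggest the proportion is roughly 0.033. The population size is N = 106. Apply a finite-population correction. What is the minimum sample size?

For a proportion with margin E = 0.07 at 90% confidence, z = 1.645.
n = p̂(1−p̂)(z/E)² = 0.033 × 0.967 × (1.645/0.07)² = 17.62 — call this n₀.
Finite-population correction with N = 106: n = n₀ / (1 + (n₀−1)/N) = 17.62 / 1.157 = 15.23
Round up: n = 16.

16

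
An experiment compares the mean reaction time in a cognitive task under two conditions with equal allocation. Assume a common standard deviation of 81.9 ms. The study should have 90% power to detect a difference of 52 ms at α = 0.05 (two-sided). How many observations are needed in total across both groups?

For two equal groups, n per group = 2·((z_{α/2} + z_β)·σ/δ)².
z_{α/2} = 1.960; z_β = 1.282 (power 90%).
n = 2 × (3.242 × 81.9 / 52)² = 2 × 26.07 = 52.14
Round up: n = 53 per group.
Total across both groups: 2 × 53 = 106.

106 total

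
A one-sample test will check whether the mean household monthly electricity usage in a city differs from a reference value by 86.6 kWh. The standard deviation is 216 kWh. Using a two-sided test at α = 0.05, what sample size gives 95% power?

For a one-sample z-test, n = ((z_{α/2} + z_β)·σ/δ)².
z_{α/2} = 1.960 (two-sided α = 0.05); z_β = 1.645 (power 95% → β = 0.05).
n = (3.605 × 216 / 86.6)² = 80.85
Round up: n = 81.

81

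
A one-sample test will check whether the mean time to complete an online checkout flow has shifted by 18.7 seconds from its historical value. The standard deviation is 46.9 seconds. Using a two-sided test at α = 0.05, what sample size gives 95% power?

For a one-sample z-test, n = ((z_{α/2} + z_β)·σ/δ)².
z_{α/2} = 1.960 (two-sided α = 0.05); z_β = 1.645 (power 95% → β = 0.05).
n = (3.605 × 46.9 / 18.7)² = 81.75
Round up: n = 82.

82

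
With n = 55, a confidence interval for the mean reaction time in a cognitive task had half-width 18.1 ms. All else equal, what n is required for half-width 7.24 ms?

344

Margin of error scales as 1/√n, so n₂ = n₁·(E₁/E₂)².
n₂ = 55 × (18.1/7.24)² = 55 × 6.25 = 343.75
Round up: n₂ = 344.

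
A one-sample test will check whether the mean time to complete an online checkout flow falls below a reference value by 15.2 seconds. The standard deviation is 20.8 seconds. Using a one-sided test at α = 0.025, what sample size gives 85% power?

For a one-sample z-test, n = ((z_α + z_β)·σ/δ)².
z_α = 1.960 (one-sided α = 0.025); z_β = 1.036 (power 85% → β = 0.15).
n = (2.996 × 20.8 / 15.2)² = 16.81
Round up: n = 17.

17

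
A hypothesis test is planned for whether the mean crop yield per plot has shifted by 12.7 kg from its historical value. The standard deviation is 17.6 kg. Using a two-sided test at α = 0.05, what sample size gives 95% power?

25

For a one-sample z-test, n = ((z_{α/2} + z_β)·σ/δ)².
z_{α/2} = 1.960 (two-sided α = 0.05); z_β = 1.645 (power 95% → β = 0.05).
n = (3.605 × 17.6 / 12.7)² = 24.96
Round up: n = 25.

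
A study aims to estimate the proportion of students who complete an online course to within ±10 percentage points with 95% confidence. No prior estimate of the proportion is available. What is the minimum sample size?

n = 97

For a proportion with margin E = 0.1 at 95% confidence, z = 1.960.
With no prior estimate, use p = 0.5, which maximizes p(1−p) at 0.25.
n = 0.25 × (z/E)² = 0.25 × (1.960/0.1)² = 96.04
Round up: n = 97.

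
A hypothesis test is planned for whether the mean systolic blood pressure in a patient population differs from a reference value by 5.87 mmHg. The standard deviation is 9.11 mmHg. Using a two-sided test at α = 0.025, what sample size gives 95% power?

37

For a one-sample z-test, n = ((z_{α/2} + z_β)·σ/δ)².
z_{α/2} = 2.241 (two-sided α = 0.025); z_β = 1.645 (power 95% → β = 0.05).
n = (3.886 × 9.11 / 5.87)² = 36.37
Round up: n = 37.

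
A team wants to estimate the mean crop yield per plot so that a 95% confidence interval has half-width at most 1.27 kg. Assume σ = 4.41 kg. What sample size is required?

47

For a mean, the margin of error is E = z·σ/√n, so n = (zσ/E)².
At 95% confidence, z = 1.960.
n = (1.960 × 4.41 / 1.27)² = 46.32
Round up: n = 47.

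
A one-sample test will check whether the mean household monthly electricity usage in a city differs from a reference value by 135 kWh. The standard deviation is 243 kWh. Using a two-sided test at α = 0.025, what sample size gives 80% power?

31

For a one-sample z-test, n = ((z_{α/2} + z_β)·σ/δ)².
z_{α/2} = 2.241 (two-sided α = 0.025); z_β = 0.842 (power 80% → β = 0.2).
n = (3.083 × 243 / 135)² = 30.80
Round up: n = 31.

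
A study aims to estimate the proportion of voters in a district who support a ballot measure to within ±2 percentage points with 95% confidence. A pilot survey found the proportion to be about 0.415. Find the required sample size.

2332

For a proportion with margin E = 0.02 at 95% confidence, z = 1.960.
n = p̂(1−p̂)(z/E)² = 0.415 × 0.585 × (1.960/0.02)² = 2331.61
Round up: n = 2332.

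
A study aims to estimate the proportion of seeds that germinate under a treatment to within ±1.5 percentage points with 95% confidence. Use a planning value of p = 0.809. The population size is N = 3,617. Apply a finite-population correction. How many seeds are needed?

For a proportion with margin E = 0.015 at 95% confidence, z = 1.960.
n = p̂(1−p̂)(z/E)² = 0.809 × 0.191 × (1.960/0.015)² = 2638.22 — call this n₀.
Finite-population correction with N = 3,617: n = n₀ / (1 + (n₀−1)/N) = 2638.22 / 1.729 = 1525.86
Round up: n = 1526.

n = 1526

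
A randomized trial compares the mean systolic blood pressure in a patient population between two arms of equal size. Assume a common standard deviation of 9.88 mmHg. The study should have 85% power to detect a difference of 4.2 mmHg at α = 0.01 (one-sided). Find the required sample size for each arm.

126 per group

For two equal groups, n per group = 2·((z_α + z_β)·σ/δ)².
z_α = 2.326; z_β = 1.036 (power 85%).
n = 2 × (3.362 × 9.88 / 4.2)² = 2 × 62.55 = 125.10
Round up: n = 126 per group.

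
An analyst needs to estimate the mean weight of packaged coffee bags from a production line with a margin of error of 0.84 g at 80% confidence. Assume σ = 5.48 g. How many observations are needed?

n = 70

For a mean, the margin of error is E = z·σ/√n, so n = (zσ/E)².
At 80% confidence, z = 1.282.
n = (1.282 × 5.48 / 0.84)² = 69.95
Round up: n = 70.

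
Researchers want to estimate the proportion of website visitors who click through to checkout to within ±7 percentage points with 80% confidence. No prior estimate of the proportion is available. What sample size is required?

For a proportion with margin E = 0.07 at 80% confidence, z = 1.282.
With no prior estimate, use p = 0.5, which maximizes p(1−p) at 0.25.
n = 0.25 × (z/E)² = 0.25 × (1.282/0.07)² = 83.85
Round up: n = 84.

n = 84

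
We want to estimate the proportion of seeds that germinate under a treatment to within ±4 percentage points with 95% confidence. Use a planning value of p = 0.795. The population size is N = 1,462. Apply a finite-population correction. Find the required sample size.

n = 309

For a proportion with margin E = 0.04 at 95% confidence, z = 1.960.
n = p̂(1−p̂)(z/E)² = 0.795 × 0.205 × (1.960/0.04)² = 391.30 — call this n₀.
Finite-population correction with N = 1,462: n = n₀ / (1 + (n₀−1)/N) = 391.30 / 1.267 = 308.84
Round up: n = 309.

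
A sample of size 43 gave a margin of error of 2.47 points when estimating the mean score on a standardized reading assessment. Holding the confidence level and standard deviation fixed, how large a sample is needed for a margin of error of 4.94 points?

Margin of error scales as 1/√n, so n₂ = n₁·(E₁/E₂)².
n₂ = 43 × (2.47/4.94)² = 43 × 0.25 = 10.75
Round up: n₂ = 11.

11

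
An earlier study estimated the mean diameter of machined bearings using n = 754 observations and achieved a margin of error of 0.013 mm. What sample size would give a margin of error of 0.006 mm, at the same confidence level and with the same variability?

n = 3540

Margin of error scales as 1/√n, so n₂ = n₁·(E₁/E₂)².
n₂ = 754 × (0.013/0.006)² = 754 × 4.694 = 3539.28
Round up: n₂ = 3540.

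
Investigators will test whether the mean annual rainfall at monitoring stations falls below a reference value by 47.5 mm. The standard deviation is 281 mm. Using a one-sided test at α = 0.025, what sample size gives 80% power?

For a one-sample z-test, n = ((z_α + z_β)·σ/δ)².
z_α = 1.960 (one-sided α = 0.025); z_β = 0.842 (power 80% → β = 0.2).
n = (2.802 × 281 / 47.5)² = 274.77
Round up: n = 275.

275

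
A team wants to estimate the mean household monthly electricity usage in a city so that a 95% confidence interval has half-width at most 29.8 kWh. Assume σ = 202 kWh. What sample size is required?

177

For a mean, the margin of error is E = z·σ/√n, so n = (zσ/E)².
At 95% confidence, z = 1.960.
n = (1.960 × 202 / 29.8)² = 176.52
Round up: n = 177.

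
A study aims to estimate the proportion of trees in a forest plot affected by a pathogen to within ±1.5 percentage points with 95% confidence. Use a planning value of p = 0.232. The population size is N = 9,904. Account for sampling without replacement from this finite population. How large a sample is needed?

2328

For a proportion with margin E = 0.015 at 95% confidence, z = 1.960.
n = p̂(1−p̂)(z/E)² = 0.232 × 0.768 × (1.960/0.015)² = 3042.14 — call this n₀.
Finite-population correction with N = 9,904: n = n₀ / (1 + (n₀−1)/N) = 3042.14 / 1.307 = 2327.57
Round up: n = 2328.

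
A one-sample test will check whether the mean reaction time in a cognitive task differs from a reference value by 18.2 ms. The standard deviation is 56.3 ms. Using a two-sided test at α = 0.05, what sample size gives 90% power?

For a one-sample z-test, n = ((z_{α/2} + z_β)·σ/δ)².
z_{α/2} = 1.960 (two-sided α = 0.05); z_β = 1.282 (power 90% → β = 0.1).
n = (3.242 × 56.3 / 18.2)² = 100.58
Round up: n = 101.

n = 101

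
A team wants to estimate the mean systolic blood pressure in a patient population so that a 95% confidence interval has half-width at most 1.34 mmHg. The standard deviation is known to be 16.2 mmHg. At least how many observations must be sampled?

562

For a mean, the margin of error is E = z·σ/√n, so n = (zσ/E)².
At 95% confidence, z = 1.960.
n = (1.960 × 16.2 / 1.34)² = 561.48
Round up: n = 562.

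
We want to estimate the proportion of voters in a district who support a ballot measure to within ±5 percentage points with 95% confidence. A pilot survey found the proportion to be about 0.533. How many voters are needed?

For a proportion with margin E = 0.05 at 95% confidence, z = 1.960.
n = p̂(1−p̂)(z/E)² = 0.533 × 0.467 × (1.960/0.05)² = 382.49
Round up: n = 383.

n = 383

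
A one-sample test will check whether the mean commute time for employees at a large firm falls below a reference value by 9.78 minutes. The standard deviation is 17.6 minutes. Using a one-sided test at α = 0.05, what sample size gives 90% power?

For a one-sample z-test, n = ((z_α + z_β)·σ/δ)².
z_α = 1.645 (one-sided α = 0.05); z_β = 1.282 (power 90% → β = 0.1).
n = (2.927 × 17.6 / 9.78)² = 27.75
Round up: n = 28.

n = 28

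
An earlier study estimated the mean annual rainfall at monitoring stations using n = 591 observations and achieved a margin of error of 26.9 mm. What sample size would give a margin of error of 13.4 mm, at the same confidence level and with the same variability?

Margin of error scales as 1/√n, so n₂ = n₁·(E₁/E₂)².
n₂ = 591 × (26.9/13.4)² = 591 × 4.03 = 2381.73
Round up: n₂ = 2382.

2382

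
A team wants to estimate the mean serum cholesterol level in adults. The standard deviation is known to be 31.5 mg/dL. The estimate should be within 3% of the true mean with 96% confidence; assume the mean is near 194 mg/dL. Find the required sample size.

For a mean, the margin of error is E = z·σ/√n, so n = (zσ/E)².
At 96% confidence, z = 2.054.
E = 3% of 194 = 5.82 mg/dL.
n = (2.054 × 31.5 / 5.82)² = 123.59
Round up: n = 124.

124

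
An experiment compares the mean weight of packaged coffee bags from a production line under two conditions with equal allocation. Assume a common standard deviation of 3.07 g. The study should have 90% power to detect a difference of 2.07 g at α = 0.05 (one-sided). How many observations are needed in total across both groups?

For two equal groups, n per group = 2·((z_α + z_β)·σ/δ)².
z_α = 1.645; z_β = 1.282 (power 90%).
n = 2 × (2.927 × 3.07 / 2.07)² = 2 × 18.84 = 37.68
Round up: n = 38 per group.
Total across both groups: 2 × 38 = 76.

76 total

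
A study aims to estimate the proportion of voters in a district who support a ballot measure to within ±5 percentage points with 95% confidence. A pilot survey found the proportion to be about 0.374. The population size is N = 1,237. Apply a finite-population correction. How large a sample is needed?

279

For a proportion with margin E = 0.05 at 95% confidence, z = 1.960.
n = p̂(1−p̂)(z/E)² = 0.374 × 0.626 × (1.960/0.05)² = 359.76 — call this n₀.
Finite-population correction with N = 1,237: n = n₀ / (1 + (n₀−1)/N) = 359.76 / 1.29 = 278.88
Round up: n = 279.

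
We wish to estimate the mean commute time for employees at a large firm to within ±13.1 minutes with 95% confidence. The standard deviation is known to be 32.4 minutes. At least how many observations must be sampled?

For a mean, the margin of error is E = z·σ/√n, so n = (zσ/E)².
At 95% confidence, z = 1.960.
n = (1.960 × 32.4 / 13.1)² = 23.50
Round up: n = 24.

24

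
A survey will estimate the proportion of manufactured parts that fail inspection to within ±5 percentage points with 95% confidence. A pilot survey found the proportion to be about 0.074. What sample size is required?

106

For a proportion with margin E = 0.05 at 95% confidence, z = 1.960.
n = p̂(1−p̂)(z/E)² = 0.074 × 0.926 × (1.960/0.05)² = 105.30
Round up: n = 106.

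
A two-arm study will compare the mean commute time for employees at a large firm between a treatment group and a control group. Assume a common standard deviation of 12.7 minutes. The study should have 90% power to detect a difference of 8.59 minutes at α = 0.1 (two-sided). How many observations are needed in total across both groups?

For two equal groups, n per group = 2·((z_{α/2} + z_β)·σ/δ)².
z_{α/2} = 1.645; z_β = 1.282 (power 90%).
n = 2 × (2.927 × 12.7 / 8.59)² = 2 × 18.73 = 37.46
Round up: n = 38 per group.
Total across both groups: 2 × 38 = 76.

76 total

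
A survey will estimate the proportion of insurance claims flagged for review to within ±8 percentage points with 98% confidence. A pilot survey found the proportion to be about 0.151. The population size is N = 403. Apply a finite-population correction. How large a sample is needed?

86

For a proportion with margin E = 0.08 at 98% confidence, z = 2.326.
n = p̂(1−p̂)(z/E)² = 0.151 × 0.849 × (2.326/0.08)² = 108.37 — call this n₀.
Finite-population correction with N = 403: n = n₀ / (1 + (n₀−1)/N) = 108.37 / 1.266 = 85.60
Round up: n = 86.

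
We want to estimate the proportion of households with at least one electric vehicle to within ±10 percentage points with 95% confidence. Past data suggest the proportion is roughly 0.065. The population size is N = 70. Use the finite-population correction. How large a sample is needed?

For a proportion with margin E = 0.1 at 95% confidence, z = 1.960.
n = p̂(1−p̂)(z/E)² = 0.065 × 0.935 × (1.960/0.1)² = 23.35 — call this n₀.
Finite-population correction with N = 70: n = n₀ / (1 + (n₀−1)/N) = 23.35 / 1.319 = 17.70
Round up: n = 18.

18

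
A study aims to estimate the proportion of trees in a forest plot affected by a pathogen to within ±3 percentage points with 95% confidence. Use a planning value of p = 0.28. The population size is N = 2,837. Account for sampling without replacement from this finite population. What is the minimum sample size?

For a proportion with margin E = 0.03 at 95% confidence, z = 1.960.
n = p̂(1−p̂)(z/E)² = 0.28 × 0.72 × (1.960/0.03)² = 860.52 — call this n₀.
Finite-population correction with N = 2,837: n = n₀ / (1 + (n₀−1)/N) = 860.52 / 1.303 = 660.41
Round up: n = 661.

n = 661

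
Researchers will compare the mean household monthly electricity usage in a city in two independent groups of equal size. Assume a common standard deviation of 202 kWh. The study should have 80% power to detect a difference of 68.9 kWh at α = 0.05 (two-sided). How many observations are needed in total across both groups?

270 total

For two equal groups, n per group = 2·((z_{α/2} + z_β)·σ/δ)².
z_{α/2} = 1.960; z_β = 0.842 (power 80%).
n = 2 × (2.802 × 202 / 68.9)² = 2 × 67.48 = 134.96
Round up: n = 135 per group.
Total across both groups: 2 × 135 = 270.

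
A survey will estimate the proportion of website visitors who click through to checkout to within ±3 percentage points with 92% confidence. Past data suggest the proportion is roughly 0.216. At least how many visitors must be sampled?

577

For a proportion with margin E = 0.03 at 92% confidence, z = 1.751.
n = p̂(1−p̂)(z/E)² = 0.216 × 0.784 × (1.751/0.03)² = 576.90
Round up: n = 577.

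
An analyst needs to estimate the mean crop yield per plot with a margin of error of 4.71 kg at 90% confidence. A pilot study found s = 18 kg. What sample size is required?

For a mean, the margin of error is E = z·σ/√n, so n = (zσ/E)².
At 90% confidence, z = 1.645.
n = (1.645 × 18 / 4.71)² = 39.52
Round up: n = 40.

40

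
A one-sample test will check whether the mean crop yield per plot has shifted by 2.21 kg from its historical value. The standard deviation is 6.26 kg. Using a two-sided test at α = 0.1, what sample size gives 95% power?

87

For a one-sample z-test, n = ((z_{α/2} + z_β)·σ/δ)².
z_{α/2} = 1.645 (two-sided α = 0.1); z_β = 1.645 (power 95% → β = 0.05).
n = (3.290 × 6.26 / 2.21)² = 86.85
Round up: n = 87.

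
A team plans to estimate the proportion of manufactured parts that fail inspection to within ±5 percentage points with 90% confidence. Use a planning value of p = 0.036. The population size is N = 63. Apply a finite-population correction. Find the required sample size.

24

For a proportion with margin E = 0.05 at 90% confidence, z = 1.645.
n = p̂(1−p̂)(z/E)² = 0.036 × 0.964 × (1.645/0.05)² = 37.56 — call this n₀.
Finite-population correction with N = 63: n = n₀ / (1 + (n₀−1)/N) = 37.56 / 1.58 = 23.77
Round up: n = 24.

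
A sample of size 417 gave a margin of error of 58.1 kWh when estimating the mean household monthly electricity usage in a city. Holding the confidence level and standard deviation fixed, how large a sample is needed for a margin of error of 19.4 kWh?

3741

Margin of error scales as 1/√n, so n₂ = n₁·(E₁/E₂)².
n₂ = 417 × (58.1/19.4)² = 417 × 8.969 = 3740.07
Round up: n₂ = 3741.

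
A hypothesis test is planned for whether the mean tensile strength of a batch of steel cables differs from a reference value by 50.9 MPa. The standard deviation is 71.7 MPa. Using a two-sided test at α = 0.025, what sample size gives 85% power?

For a one-sample z-test, n = ((z_{α/2} + z_β)·σ/δ)².
z_{α/2} = 2.241 (two-sided α = 0.025); z_β = 1.036 (power 85% → β = 0.15).
n = (3.277 × 71.7 / 50.9)² = 21.31
Round up: n = 22.

22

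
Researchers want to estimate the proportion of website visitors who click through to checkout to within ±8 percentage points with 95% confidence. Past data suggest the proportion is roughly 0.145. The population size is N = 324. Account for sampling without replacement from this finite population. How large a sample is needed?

61

For a proportion with margin E = 0.08 at 95% confidence, z = 1.960.
n = p̂(1−p̂)(z/E)² = 0.145 × 0.855 × (1.960/0.08)² = 74.42 — call this n₀.
Finite-population correction with N = 324: n = n₀ / (1 + (n₀−1)/N) = 74.42 / 1.227 = 60.65
Round up: n = 61.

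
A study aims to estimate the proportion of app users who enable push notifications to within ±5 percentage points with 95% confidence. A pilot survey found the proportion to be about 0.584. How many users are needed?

For a proportion with margin E = 0.05 at 95% confidence, z = 1.960.
n = p̂(1−p̂)(z/E)² = 0.584 × 0.416 × (1.960/0.05)² = 373.32
Round up: n = 374.

n = 374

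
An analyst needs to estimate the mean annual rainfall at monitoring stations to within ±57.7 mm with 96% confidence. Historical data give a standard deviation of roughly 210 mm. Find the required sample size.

56

For a mean, the margin of error is E = z·σ/√n, so n = (zσ/E)².
At 96% confidence, z = 2.054.
n = (2.054 × 210 / 57.7)² = 55.88
Round up: n = 56.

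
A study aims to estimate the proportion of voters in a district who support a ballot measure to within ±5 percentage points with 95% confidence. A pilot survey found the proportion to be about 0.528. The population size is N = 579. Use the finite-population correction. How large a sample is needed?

231

For a proportion with margin E = 0.05 at 95% confidence, z = 1.960.
n = p̂(1−p̂)(z/E)² = 0.528 × 0.472 × (1.960/0.05)² = 382.96 — call this n₀.
Finite-population correction with N = 579: n = n₀ / (1 + (n₀−1)/N) = 382.96 / 1.66 = 230.70
Round up: n = 231.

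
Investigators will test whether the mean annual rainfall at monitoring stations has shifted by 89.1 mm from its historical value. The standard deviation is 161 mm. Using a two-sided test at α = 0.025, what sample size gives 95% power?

For a one-sample z-test, n = ((z_{α/2} + z_β)·σ/δ)².
z_{α/2} = 2.241 (two-sided α = 0.025); z_β = 1.645 (power 95% → β = 0.05).
n = (3.886 × 161 / 89.1)² = 49.31
Round up: n = 50.

50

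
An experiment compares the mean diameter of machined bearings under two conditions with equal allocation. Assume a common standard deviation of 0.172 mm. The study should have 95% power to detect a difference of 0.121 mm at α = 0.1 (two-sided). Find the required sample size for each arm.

44 per group

For two equal groups, n per group = 2·((z_{α/2} + z_β)·σ/δ)².
z_{α/2} = 1.645; z_β = 1.645 (power 95%).
n = 2 × (3.290 × 0.172 / 0.121)² = 2 × 21.87 = 43.74
Round up: n = 44 per group.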